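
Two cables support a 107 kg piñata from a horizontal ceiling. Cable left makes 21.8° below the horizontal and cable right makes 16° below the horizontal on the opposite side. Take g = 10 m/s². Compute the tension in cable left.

T_left ≈ 1680 N

Weight W = 107 × 10 = 1070 N acts straight down.
Horizontal: T_left cos 21.8° = T_right cos 16°  →  T_right = 0.9659 T_left.
Vertical: T_left sin 21.8° + T_right sin 16° = 1070.
Substituting the horizontal relation into the vertical equation gives 0.6376 T_left = 1070, so T_left = 1678 N.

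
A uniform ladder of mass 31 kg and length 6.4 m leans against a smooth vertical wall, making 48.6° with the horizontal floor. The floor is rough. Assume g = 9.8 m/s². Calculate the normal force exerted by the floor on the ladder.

N_floor ≈ 304 N

ΣF_y = 0: N_floor = 31×9.8 = 303.8 N.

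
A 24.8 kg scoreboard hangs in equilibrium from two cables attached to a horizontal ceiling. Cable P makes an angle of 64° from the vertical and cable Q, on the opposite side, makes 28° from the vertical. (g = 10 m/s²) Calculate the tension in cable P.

T_P ≈ 116 N

Angles from the horizontal: cable P is 90° − 64° = 26°, cable Q is 90° − 28° = 62°.
Weight W = 24.8 × 10 = 248 N acts straight down.
Horizontal: T_P cos 26° = T_Q cos 62°  →  T_Q = 1.914 T_P.
Vertical: T_P sin 26° + T_Q sin 62° = 248.
Substituting the horizontal relation into the vertical equation gives 2.129 T_P = 248, so T_P = 116.5 N.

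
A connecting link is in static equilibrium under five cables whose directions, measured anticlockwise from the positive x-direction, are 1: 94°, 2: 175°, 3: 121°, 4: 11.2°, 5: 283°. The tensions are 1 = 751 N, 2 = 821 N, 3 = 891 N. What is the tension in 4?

T_4 ≈ 939 N

Resolve: ΣF_x = 751 cos 94° + 821 cos 175° + 891 cos 121° + T_4 cos 11.2° + T_5 cos 283° = 0.
        ΣF_y = 751 sin 94° + 821 sin 175° + 891 sin 121° + T_4 sin 11.2° + T_5 sin 283° = 0.
The known terms sum to (-1329, 1584) N, so 0.9810 T_4 + 0.2250 T_5 = 1329 and 0.1942 T_4 − 0.9744 T_5 = -1584.
Solving simultaneously: T_4 = 939.1 N, T_5 = 1813 N.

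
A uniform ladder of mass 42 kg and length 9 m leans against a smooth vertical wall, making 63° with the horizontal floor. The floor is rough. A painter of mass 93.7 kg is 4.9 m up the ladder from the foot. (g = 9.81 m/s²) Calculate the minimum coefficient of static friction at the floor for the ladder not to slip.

ΣF_y = 0: N_floor = 42×9.81 + 93.7×9.81 = 1331.2 N.
Torques about the foot: N_wall · 9 sin 63° = 42×9.81×4.5 cos 63° + 93.7×9.81×4.9 cos 63° → N_wall = 359.96 N.
ΣF_x = 0: f_floor = N_wall = 359.96 N.
μ_min = f_floor / N_floor = 359.96 / 1331.2 = 0.2704.

μ_min ≈ 0.270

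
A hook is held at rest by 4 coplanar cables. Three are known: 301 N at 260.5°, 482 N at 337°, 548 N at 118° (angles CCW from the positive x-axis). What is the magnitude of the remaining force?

F ≈ 137 N

Sum the known components: ΣF_x = 136.7 N, ΣF_y = -1.349 N.
For equilibrium the remaining force must supply (−ΣF_x, −ΣF_y) = (-136.7, 1.349) N.
Magnitude = √((-136.7)² + (1.349)²) = 136.7 N; direction = atan2(1.349, -136.7) = 179.4°.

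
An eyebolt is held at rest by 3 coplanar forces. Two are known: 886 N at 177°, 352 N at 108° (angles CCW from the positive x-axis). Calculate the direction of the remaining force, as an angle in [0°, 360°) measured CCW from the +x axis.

Sum the known components: ΣF_x = -993.6 N, ΣF_y = 381.1 N.
For equilibrium the remaining force must supply (−ΣF_x, −ΣF_y) = (993.6, -381.1) N.
Magnitude = √((993.6)² + (-381.1)²) = 1064 N; direction = atan2(-381.1, 993.6) = 339.0°.

θ ≈ 339°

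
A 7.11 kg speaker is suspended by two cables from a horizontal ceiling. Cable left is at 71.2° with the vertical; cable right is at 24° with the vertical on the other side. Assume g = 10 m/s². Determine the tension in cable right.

T_right ≈ 67.6 N

Angles from the horizontal: cable left is 90° − 71.2° = 18.8°, cable right is 90° − 24° = 66°.
Weight W = 7.11 × 10 = 71.1 N acts straight down.
Horizontal: T_left cos 18.8° = T_right cos 66°  →  T_left = 0.4297 T_right.
Vertical: T_left sin 18.8° + T_right sin 66° = 71.1.
Substituting the horizontal relation into the vertical equation gives 1.052 T_right = 71.1, so T_right = 67.58 N.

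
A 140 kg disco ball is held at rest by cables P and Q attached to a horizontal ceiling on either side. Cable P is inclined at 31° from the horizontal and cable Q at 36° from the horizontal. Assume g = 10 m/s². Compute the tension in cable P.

T_P ≈ 1230 N

Weight W = 140 × 10 = 1400 N acts straight down.
Horizontal: T_P cos 31° = T_Q cos 36°  →  T_Q = 1.06 T_P.
Vertical: T_P sin 31° + T_Q sin 36° = 1400.
Substituting the horizontal relation into the vertical equation gives 1.138 T_P = 1400, so T_P = 1230 N.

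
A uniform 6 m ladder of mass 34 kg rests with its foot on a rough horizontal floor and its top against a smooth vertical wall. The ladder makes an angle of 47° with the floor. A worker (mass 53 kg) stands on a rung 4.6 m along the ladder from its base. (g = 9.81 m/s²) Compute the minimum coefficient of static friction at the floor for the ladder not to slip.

ΣF_y = 0: N_floor = 34×9.81 + 53×9.81 = 853.47 N.
Torques about the foot: N_wall · 6 sin 47° = 34×9.81×3 cos 47° + 53×9.81×4.6 cos 47° → N_wall = 527.23 N.
ΣF_x = 0: f_floor = N_wall = 527.23 N.
μ_min = f_floor / N_floor = 527.23 / 853.47 = 0.6177.

μ_min ≈ 0.618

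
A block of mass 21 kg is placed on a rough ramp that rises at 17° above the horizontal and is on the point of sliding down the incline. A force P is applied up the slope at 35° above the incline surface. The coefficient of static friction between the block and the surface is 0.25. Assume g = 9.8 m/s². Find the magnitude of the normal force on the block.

N ≈ 187 N

On the verge of sliding down the incline, friction equals μN and acts up the slope.
Perpendicular: N + P sin 35° = W cos 17° = 196.8 N.
Along incline: P cos 35° + μN = W sin 17° with W sin 17° = 60.17 N.
Solving the pair for P and N: P = 16.23 N, N = 187.5 N (and f = μN = 46.87 N).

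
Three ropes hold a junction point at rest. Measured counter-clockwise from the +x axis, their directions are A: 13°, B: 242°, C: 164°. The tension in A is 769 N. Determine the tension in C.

T_C ≈ 593 N

Resolve: ΣF_x = 769 cos 13° + T_B cos 242° + T_C cos 164° = 0.
        ΣF_y = 769 sin 13° + T_B sin 242° + T_C sin 164° = 0.
The known terms sum to (749.3, 173) N, so -0.4695 T_B − 0.9613 T_C = -749.3 and -0.8829 T_B + 0.2756 T_C = -173.
Solving simultaneously: T_B = 381.1 N, T_C = 593.3 N.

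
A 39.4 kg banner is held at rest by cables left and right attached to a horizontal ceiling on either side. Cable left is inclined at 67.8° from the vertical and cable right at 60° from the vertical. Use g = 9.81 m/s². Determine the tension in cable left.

T_left ≈ 424 N

Angles from the horizontal: cable left is 90° − 67.8° = 22.2°, cable right is 90° − 60° = 30°.
Weight W = 39.4 × 9.81 = 386.5 N acts straight down.
Horizontal: T_left cos 22.2° = T_right cos 30°  →  T_right = 1.069 T_left.
Vertical: T_left sin 22.2° + T_right sin 30° = 386.5.
Substituting the horizontal relation into the vertical equation gives 0.9124 T_left = 386.5, so T_left = 423.6 N.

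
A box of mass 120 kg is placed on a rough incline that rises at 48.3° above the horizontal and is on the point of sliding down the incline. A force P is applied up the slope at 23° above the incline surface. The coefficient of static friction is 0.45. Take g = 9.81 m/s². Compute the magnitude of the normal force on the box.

On the verge of sliding down the incline, friction equals μN and acts up the slope.
Perpendicular: N + P sin 23° = W cos 48.3° = 783.1 N.
Along incline: P cos 23° + μN = W sin 48.3° with W sin 48.3° = 878.9 N.
Solving the pair for P and N: P = 707.1 N, N = 506.8 N (and f = μN = 228.1 N).

N ≈ 507 N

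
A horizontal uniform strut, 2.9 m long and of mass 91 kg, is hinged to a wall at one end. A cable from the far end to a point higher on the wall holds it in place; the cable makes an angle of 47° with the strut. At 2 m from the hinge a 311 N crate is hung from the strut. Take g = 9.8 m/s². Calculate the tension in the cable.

Take torques about the hinge: T sin 47° · 2.9 = 91×9.8×1.45 + 311×2 = 1915.1 N·m.
So T = 1915.1 / (0.7314 × 2.9) = 902.96 N.

T ≈ 903 N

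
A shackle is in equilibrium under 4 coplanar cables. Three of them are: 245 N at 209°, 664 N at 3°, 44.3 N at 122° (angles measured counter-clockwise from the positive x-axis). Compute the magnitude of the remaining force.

Sum the known components: ΣF_x = 425.3 N, ΣF_y = -46.46 N.
For equilibrium the remaining force must supply (−ΣF_x, −ΣF_y) = (-425.3, 46.46) N.
Magnitude = √((-425.3)² + (46.46)²) = 427.9 N; direction = atan2(46.46, -425.3) = 173.8°.

F ≈ 428 N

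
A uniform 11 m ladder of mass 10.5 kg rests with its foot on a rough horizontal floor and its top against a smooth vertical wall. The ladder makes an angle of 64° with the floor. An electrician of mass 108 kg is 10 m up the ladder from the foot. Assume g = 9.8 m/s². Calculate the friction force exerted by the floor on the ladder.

Torques about the foot: N_wall · 11 sin 64° = 10.5×9.8×5.5 cos 64° + 108×9.8×10 cos 64° → N_wall = 494.38 N.
ΣF_x = 0: f_floor = N_wall = 494.38 N.

f ≈ 494 N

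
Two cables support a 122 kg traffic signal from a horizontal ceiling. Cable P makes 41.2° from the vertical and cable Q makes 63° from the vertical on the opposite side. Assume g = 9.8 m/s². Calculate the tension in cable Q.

Angles from the horizontal: cable P is 90° − 41.2° = 48.8°, cable Q is 90° − 63° = 27°.
Weight W = 122 × 9.8 = 1196 N acts straight down.
Horizontal: T_P cos 48.8° = T_Q cos 27°  →  T_P = 1.353 T_Q.
Vertical: T_P sin 48.8° + T_Q sin 27° = 1196.
Substituting the horizontal relation into the vertical equation gives 1.472 T_Q = 1196, so T_Q = 812.4 N.

T_Q ≈ 812 N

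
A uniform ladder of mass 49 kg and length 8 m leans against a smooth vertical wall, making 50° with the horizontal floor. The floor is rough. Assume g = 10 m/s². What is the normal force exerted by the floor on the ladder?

ΣF_y = 0: N_floor = 49×10 = 490 N.

N_floor ≈ 490 N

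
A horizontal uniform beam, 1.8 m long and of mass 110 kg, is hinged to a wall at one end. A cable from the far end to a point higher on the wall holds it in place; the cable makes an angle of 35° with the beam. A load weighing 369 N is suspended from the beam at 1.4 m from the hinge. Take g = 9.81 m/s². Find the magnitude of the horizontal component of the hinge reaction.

H_x ≈ 1180 N

Take torques about the hinge: T sin 35° · 1.8 = 110×9.81×0.9 + 369×1.4 = 1487.8 N·m.
So T = 1487.8 / (0.5736 × 1.8) = 1441 N.
ΣF_x = 0: H_x = T cos 35° = 1180.4 N.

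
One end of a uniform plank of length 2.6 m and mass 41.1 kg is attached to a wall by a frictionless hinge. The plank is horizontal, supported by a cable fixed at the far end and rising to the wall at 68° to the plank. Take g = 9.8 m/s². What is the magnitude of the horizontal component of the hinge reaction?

Take torques about the hinge: T sin 68° · 2.6 = 41.1×9.8×1.3 = 523.61 N·m.
So T = 523.61 / (0.9272 × 2.6) = 217.21 N.
ΣF_x = 0: H_x = T cos 68° = 81.367 N.

H_x ≈ 81.4 N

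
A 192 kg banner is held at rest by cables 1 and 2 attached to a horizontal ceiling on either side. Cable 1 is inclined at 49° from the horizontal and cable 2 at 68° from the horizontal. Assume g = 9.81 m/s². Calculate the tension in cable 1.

T_1 ≈ 792 N

Weight W = 192 × 9.81 = 1884 N acts straight down.
Horizontal: T_1 cos 49° = T_2 cos 68°  →  T_2 = 1.751 T_1.
Vertical: T_1 sin 49° + T_2 sin 68° = 1884.
Substituting the horizontal relation into the vertical equation gives 2.379 T_1 = 1884, so T_1 = 791.9 N.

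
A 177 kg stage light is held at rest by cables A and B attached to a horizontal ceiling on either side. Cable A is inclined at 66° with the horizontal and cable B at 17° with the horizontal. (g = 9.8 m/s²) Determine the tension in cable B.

Weight W = 177 × 9.8 = 1735 N acts straight down.
Horizontal: T_A cos 66° = T_B cos 17°  →  T_A = 2.351 T_B.
Vertical: T_A sin 66° + T_B sin 17° = 1735.
Substituting the horizontal relation into the vertical equation gives 2.44 T_B = 1735, so T_B = 710.8 N.

T_B ≈ 711 N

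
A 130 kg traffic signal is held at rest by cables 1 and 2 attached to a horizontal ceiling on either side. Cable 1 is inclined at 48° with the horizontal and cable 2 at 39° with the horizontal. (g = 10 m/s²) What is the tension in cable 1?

T_1 ≈ 1010 N

Weight W = 130 × 10 = 1300 N acts straight down.
Horizontal: T_1 cos 48° = T_2 cos 39°  →  T_2 = 0.861 T_1.
Vertical: T_1 sin 48° + T_2 sin 39° = 1300.
Substituting the horizontal relation into the vertical equation gives 1.285 T_1 = 1300, so T_1 = 1012 N.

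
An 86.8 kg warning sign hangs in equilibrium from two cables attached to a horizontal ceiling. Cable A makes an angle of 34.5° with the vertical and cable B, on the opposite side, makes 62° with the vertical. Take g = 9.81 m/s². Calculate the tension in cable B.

Angles from the horizontal: cable A is 90° − 34.5° = 55.5°, cable B is 90° − 62° = 28°.
Weight W = 86.8 × 9.81 = 851.5 N acts straight down.
Horizontal: T_A cos 55.5° = T_B cos 28°  →  T_A = 1.559 T_B.
Vertical: T_A sin 55.5° + T_B sin 28° = 851.5.
Substituting the horizontal relation into the vertical equation gives 1.754 T_B = 851.5, so T_B = 485.4 N.

T_B ≈ 485 N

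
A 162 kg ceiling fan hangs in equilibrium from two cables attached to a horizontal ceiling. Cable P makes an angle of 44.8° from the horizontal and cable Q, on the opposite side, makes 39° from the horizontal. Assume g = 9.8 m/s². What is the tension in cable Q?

Weight W = 162 × 9.8 = 1588 N acts straight down.
Horizontal: T_P cos 44.8° = T_Q cos 39°  →  T_P = 1.095 T_Q.
Vertical: T_P sin 44.8° + T_Q sin 39° = 1588.
Substituting the horizontal relation into the vertical equation gives 1.401 T_Q = 1588, so T_Q = 1133 N.

T_Q ≈ 1130 N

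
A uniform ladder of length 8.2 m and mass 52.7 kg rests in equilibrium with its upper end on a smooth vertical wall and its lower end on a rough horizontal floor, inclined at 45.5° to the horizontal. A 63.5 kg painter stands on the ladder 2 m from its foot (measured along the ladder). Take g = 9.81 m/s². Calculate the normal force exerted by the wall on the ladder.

N_wall ≈ 403 N

Torques about the foot: N_wall · 8.2 sin 45.5° = 52.7×9.81×4.1 cos 45.5° + 63.5×9.81×2 cos 45.5° → N_wall = 403.33 N.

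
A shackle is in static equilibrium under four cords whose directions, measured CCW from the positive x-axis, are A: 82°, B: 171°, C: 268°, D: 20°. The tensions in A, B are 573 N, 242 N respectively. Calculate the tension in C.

T_C ≈ 672 N

Resolve: ΣF_x = 573 cos 82° + 242 cos 171° + T_C cos 268° + T_D cos 20° = 0.
        ΣF_y = 573 sin 82° + 242 sin 171° + T_C sin 268° + T_D sin 20° = 0.
The known terms sum to (-159.3, 605.3) N, so -0.0349 T_C + 0.9397 T_D = 159.3 and -0.9994 T_C + 0.3420 T_D = -605.3.
Solving simultaneously: T_C = 672.2 N, T_D = 194.5 N.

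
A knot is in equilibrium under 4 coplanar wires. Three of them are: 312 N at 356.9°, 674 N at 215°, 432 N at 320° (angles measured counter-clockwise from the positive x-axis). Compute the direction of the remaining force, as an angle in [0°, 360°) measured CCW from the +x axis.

Sum the known components: ΣF_x = 90.37 N, ΣF_y = -681.1 N.
For equilibrium the remaining force must supply (−ΣF_x, −ΣF_y) = (-90.37, 681.1) N.
Magnitude = √((-90.37)² + (681.1)²) = 687.1 N; direction = atan2(681.1, -90.37) = 97.6°.

θ ≈ 97.6°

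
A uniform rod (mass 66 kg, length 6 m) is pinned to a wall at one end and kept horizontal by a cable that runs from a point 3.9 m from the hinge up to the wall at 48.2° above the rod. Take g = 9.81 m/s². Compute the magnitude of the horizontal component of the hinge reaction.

Take torques about the hinge: T sin 48.2° · 3.9 = 66×9.81×3 = 1942.4 N·m.
So T = 1942.4 / (0.7455 × 3.9) = 668.09 N.
ΣF_x = 0: H_x = T cos 48.2° = 445.3 N.

H_x ≈ 445 N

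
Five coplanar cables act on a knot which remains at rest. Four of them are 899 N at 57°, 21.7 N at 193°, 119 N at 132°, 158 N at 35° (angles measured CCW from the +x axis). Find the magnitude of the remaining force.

Sum the known components: ΣF_x = 518.3 N, ΣF_y = 928.1 N.
For equilibrium the remaining force must supply (−ΣF_x, −ΣF_y) = (-518.3, -928.1) N.
Magnitude = √((-518.3)² + (-928.1)²) = 1063 N; direction = atan2(-928.1, -518.3) = 240.8°.

F ≈ 1060 N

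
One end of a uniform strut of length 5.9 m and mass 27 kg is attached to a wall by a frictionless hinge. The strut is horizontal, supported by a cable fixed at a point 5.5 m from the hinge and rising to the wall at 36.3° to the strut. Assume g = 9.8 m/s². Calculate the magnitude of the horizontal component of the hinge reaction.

H_x ≈ 193 N

Take torques about the hinge: T sin 36.3° · 5.5 = 27×9.8×2.95 = 780.57 N·m.
So T = 780.57 / (0.5920 × 5.5) = 239.73 N.
ΣF_x = 0: H_x = T cos 36.3° = 193.2 N.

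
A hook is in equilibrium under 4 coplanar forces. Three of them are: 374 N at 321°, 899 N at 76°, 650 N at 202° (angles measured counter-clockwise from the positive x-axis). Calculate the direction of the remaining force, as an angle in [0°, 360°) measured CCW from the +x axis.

θ ≈ 284°

Sum the known components: ΣF_x = -94.53 N, ΣF_y = 393.4 N.
For equilibrium the remaining force must supply (−ΣF_x, −ΣF_y) = (94.53, -393.4) N.
Magnitude = √((94.53)² + (-393.4)²) = 404.6 N; direction = atan2(-393.4, 94.53) = 283.5°.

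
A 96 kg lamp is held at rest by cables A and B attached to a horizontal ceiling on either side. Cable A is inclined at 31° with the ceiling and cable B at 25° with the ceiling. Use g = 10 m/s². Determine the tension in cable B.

T_B ≈ 993 N

Weight W = 96 × 10 = 960 N acts straight down.
Horizontal: T_A cos 31° = T_B cos 25°  →  T_A = 1.057 T_B.
Vertical: T_A sin 31° + T_B sin 25° = 960.
Substituting the horizontal relation into the vertical equation gives 0.9672 T_B = 960, so T_B = 992.6 N.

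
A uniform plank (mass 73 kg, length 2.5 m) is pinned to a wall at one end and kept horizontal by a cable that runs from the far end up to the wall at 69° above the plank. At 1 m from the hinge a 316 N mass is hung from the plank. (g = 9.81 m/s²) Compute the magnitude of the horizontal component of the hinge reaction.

Take torques about the hinge: T sin 69° · 2.5 = 73×9.81×1.25 + 316×1 = 1211.2 N·m.
So T = 1211.2 / (0.9336 × 2.5) = 518.93 N.
ΣF_x = 0: H_x = T cos 69° = 185.97 N.

H_x ≈ 186 N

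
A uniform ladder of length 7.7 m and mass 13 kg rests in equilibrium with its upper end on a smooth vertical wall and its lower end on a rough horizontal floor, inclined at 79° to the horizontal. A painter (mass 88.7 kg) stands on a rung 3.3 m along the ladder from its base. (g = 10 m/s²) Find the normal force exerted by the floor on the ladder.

ΣF_y = 0: N_floor = 13×10 + 88.7×10 = 1017 N.

N_floor ≈ 1020 N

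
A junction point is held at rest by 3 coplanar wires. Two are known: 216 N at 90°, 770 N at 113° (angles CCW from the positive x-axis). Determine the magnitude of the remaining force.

Sum the known components: ΣF_x = -300.9 N, ΣF_y = 924.8 N.
For equilibrium the remaining force must supply (−ΣF_x, −ΣF_y) = (300.9, -924.8) N.
Magnitude = √((300.9)² + (-924.8)²) = 972.5 N; direction = atan2(-924.8, 300.9) = 288.0°.

F ≈ 972 N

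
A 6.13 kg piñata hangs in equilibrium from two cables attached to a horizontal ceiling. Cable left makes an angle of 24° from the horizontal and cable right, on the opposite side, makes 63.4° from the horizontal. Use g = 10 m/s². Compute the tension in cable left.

Weight W = 6.13 × 10 = 61.3 N acts straight down.
Horizontal: T_left cos 24° = T_right cos 63.4°  →  T_right = 2.04 T_left.
Vertical: T_left sin 24° + T_right sin 63.4° = 61.3.
Substituting the horizontal relation into the vertical equation gives 2.231 T_left = 61.3, so T_left = 27.48 N.

T_left ≈ 27.5 N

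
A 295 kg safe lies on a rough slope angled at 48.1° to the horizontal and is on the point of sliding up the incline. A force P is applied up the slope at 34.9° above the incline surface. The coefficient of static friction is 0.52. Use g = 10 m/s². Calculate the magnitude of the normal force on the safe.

N ≈ 322 N

On the verge of sliding up the incline, friction equals μN and acts down the slope.
Perpendicular: N + P sin 34.9° = W cos 48.1° = 1970 N.
Along incline: P cos 34.9° = W sin 48.1° + μN  with W sin 48.1° = 2196 N.
Solving the pair for P and N: P = 2881 N, N = 321.7 N (and f = μN = 167.3 N).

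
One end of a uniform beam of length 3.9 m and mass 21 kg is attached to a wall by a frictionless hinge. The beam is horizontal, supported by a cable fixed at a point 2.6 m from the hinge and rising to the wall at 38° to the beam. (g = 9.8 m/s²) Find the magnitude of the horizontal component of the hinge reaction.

H_x ≈ 198 N

Take torques about the hinge: T sin 38° · 2.6 = 21×9.8×1.95 = 401.31 N·m.
So T = 401.31 / (0.6157 × 2.6) = 250.71 N.
ΣF_x = 0: H_x = T cos 38° = 197.56 N.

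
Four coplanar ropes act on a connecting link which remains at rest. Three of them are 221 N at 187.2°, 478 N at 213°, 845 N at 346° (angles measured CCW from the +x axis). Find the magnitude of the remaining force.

Sum the known components: ΣF_x = 199.8 N, ΣF_y = -492.5 N.
For equilibrium the remaining force must supply (−ΣF_x, −ΣF_y) = (-199.8, 492.5) N.
Magnitude = √((-199.8)² + (492.5)²) = 531.4 N; direction = atan2(492.5, -199.8) = 112.1°.

F ≈ 531 N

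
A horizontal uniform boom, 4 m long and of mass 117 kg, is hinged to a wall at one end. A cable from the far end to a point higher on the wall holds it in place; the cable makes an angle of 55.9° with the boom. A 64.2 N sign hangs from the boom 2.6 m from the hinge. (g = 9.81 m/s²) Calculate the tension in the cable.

Take torques about the hinge: T sin 55.9° · 4 = 117×9.81×2 + 64.2×2.6 = 2462.5 N·m.
So T = 2462.5 / (0.8281 × 4) = 743.44 N.

T ≈ 743 N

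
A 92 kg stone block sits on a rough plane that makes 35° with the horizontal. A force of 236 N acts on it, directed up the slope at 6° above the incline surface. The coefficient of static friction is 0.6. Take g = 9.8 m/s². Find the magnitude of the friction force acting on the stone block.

Axes along / perpendicular to the incline. W sin 35° = 517.1 N down-slope; W cos 35° = 738.5 N into the surface.
Perpendicular: N = W cos 35° − P sin 6° = 738.5 − 24.67 = 713.9 N.
Along incline: P cos 6° + f = W sin 35° (friction acts up-slope) → f = 517.1 − 234.7 = 282.4 N.
|f| = 282.4 N ≤ μN = 428.3 N, so the stone block is indeed static.

f ≈ 282 N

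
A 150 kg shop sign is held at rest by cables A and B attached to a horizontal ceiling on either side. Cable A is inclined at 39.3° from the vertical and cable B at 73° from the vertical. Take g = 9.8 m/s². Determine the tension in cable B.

Angles from the horizontal: cable A is 90° − 39.3° = 50.7°, cable B is 90° − 73° = 17°.
Weight W = 150 × 9.8 = 1470 N acts straight down.
Horizontal: T_A cos 50.7° = T_B cos 17°  →  T_A = 1.51 T_B.
Vertical: T_A sin 50.7° + T_B sin 17° = 1470.
Substituting the horizontal relation into the vertical equation gives 1.461 T_B = 1470, so T_B = 1006 N.

T_B ≈ 1010 N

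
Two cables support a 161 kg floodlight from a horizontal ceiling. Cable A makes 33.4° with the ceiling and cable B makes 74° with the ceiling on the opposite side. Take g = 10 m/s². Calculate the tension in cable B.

Weight W = 161 × 10 = 1610 N acts straight down.
Horizontal: T_A cos 33.4° = T_B cos 74°  →  T_A = 0.3302 T_B.
Vertical: T_A sin 33.4° + T_B sin 74° = 1610.
Substituting the horizontal relation into the vertical equation gives 1.143 T_B = 1610, so T_B = 1409 N.

T_B ≈ 1410 N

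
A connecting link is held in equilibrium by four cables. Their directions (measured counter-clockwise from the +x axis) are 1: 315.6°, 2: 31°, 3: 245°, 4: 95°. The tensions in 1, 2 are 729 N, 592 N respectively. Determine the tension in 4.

Resolve: ΣF_x = 729 cos 315.6° + 592 cos 31° + T_3 cos 245° + T_4 cos 95° = 0.
        ΣF_y = 729 sin 315.6° + 592 sin 31° + T_3 sin 245° + T_4 sin 95° = 0.
The known terms sum to (1028, -205.2) N, so -0.4226 T_3 − 0.0872 T_4 = -1028 and -0.9063 T_3 + 0.9962 T_4 = 205.2.
Solving simultaneously: T_3 = 2013 N, T_4 = 2037 N.

T_4 ≈ 2040 N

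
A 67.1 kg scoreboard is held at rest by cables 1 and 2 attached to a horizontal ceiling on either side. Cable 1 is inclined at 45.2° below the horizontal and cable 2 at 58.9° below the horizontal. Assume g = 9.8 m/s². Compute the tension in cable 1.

Weight W = 67.1 × 9.8 = 657.6 N acts straight down.
Horizontal: T_1 cos 45.2° = T_2 cos 58.9°  →  T_2 = 1.364 T_1.
Vertical: T_1 sin 45.2° + T_2 sin 58.9° = 657.6.
Substituting the horizontal relation into the vertical equation gives 1.878 T_1 = 657.6, so T_1 = 350.2 N.

T_1 ≈ 350 N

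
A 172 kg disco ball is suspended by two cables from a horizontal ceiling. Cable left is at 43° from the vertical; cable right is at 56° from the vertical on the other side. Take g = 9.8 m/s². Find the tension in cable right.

T_right ≈ 1160 N

Angles from the horizontal: cable left is 90° − 43° = 47°, cable right is 90° − 56° = 34°.
Weight W = 172 × 9.8 = 1686 N acts straight down.
Horizontal: T_left cos 47° = T_right cos 34°  →  T_left = 1.216 T_right.
Vertical: T_left sin 47° + T_right sin 34° = 1686.
Substituting the horizontal relation into the vertical equation gives 1.448 T_right = 1686, so T_right = 1164 N.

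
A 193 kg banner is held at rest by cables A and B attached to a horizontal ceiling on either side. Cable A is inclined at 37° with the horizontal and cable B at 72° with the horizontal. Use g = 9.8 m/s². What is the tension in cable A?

T_A ≈ 618 N

Weight W = 193 × 9.8 = 1891 N acts straight down.
Horizontal: T_A cos 37° = T_B cos 72°  →  T_B = 2.584 T_A.
Vertical: T_A sin 37° + T_B sin 72° = 1891.
Substituting the horizontal relation into the vertical equation gives 3.06 T_A = 1891, so T_A = 618.2 N.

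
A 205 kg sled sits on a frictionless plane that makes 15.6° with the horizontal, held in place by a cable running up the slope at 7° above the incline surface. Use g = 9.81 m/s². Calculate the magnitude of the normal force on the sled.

N ≈ 1870 N

Take axes along and perpendicular to the incline. Weight components: W sin 15.6° = 540.8 N down-slope, W cos 15.6° = 1937 N into the surface.
Along incline: T cos 7° = W sin 15.6° → T = 544.9 N.
Perpendicular: N = W cos 15.6° − T sin 7° = 1871 N.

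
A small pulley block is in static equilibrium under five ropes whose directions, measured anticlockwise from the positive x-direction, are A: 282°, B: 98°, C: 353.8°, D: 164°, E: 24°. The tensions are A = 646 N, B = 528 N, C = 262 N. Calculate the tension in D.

T_D ≈ 398 N

Resolve: ΣF_x = 646 cos 282° + 528 cos 98° + 262 cos 353.8° + T_D cos 164° + T_E cos 24° = 0.
        ΣF_y = 646 sin 282° + 528 sin 98° + 262 sin 353.8° + T_D sin 164° + T_E sin 24° = 0.
The known terms sum to (321.3, -137.3) N, so -0.9613 T_D + 0.9135 T_E = -321.3 and 0.2756 T_D + 0.4067 T_E = 137.3.
Solving simultaneously: T_D = 398.5 N, T_E = 67.58 N.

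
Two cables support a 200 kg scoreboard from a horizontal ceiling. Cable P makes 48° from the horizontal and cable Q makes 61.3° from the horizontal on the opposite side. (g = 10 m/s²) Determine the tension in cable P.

T_P ≈ 1020 N

Weight W = 200 × 10 = 2000 N acts straight down.
Horizontal: T_P cos 48° = T_Q cos 61.3°  →  T_Q = 1.393 T_P.
Vertical: T_P sin 48° + T_Q sin 61.3° = 2000.
Substituting the horizontal relation into the vertical equation gives 1.965 T_P = 2000, so T_P = 1018 N.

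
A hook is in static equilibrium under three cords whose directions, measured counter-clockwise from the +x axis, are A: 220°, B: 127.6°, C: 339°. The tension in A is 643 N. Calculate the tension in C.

Resolve: ΣF_x = 643 cos 220° + T_B cos 127.6° + T_C cos 339° = 0.
        ΣF_y = 643 sin 220° + T_B sin 127.6° + T_C sin 339° = 0.
The known terms sum to (-492.6, -413.3) N, so -0.6101 T_B + 0.9336 T_C = 492.6 and 0.7923 T_B − 0.3584 T_C = 413.3.
Solving simultaneously: T_B = 1079 N, T_C = 1233 N.

T_C ≈ 1230 N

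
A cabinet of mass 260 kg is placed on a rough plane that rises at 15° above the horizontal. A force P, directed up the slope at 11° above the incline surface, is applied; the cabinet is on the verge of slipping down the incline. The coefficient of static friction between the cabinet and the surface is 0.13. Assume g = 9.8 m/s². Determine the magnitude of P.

On the verge of sliding down the incline, friction equals μN and acts up the slope.
Perpendicular: N + P sin 11° = W cos 15° = 2461 N.
Along incline: P cos 11° + μN = W sin 15° with W sin 15° = 659.5 N.
Solving the pair for P and N: P = 354.8 N, N = 2393 N (and f = μN = 311.2 N).

P ≈ 355 N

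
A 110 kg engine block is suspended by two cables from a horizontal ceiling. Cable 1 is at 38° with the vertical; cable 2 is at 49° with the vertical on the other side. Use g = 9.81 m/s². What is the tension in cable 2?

Angles from the horizontal: cable 1 is 90° − 38° = 52°, cable 2 is 90° − 49° = 41°.
Weight W = 110 × 9.81 = 1079 N acts straight down.
Horizontal: T_1 cos 52° = T_2 cos 41°  →  T_1 = 1.226 T_2.
Vertical: T_1 sin 52° + T_2 sin 41° = 1079.
Substituting the horizontal relation into the vertical equation gives 1.622 T_2 = 1079, so T_2 = 665.3 N.

T_2 ≈ 665 N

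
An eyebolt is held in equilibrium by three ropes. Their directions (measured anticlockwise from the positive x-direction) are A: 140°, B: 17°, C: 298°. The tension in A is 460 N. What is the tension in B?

Resolve: ΣF_x = 460 cos 140° + T_B cos 17° + T_C cos 298° = 0.
        ΣF_y = 460 sin 140° + T_B sin 17° + T_C sin 298° = 0.
The known terms sum to (-352.4, 295.7) N, so 0.9563 T_B + 0.4695 T_C = 352.4 and 0.2924 T_B − 0.8829 T_C = -295.7.
Solving simultaneously: T_B = 175.5 N, T_C = 393 N.

T_B ≈ 176 N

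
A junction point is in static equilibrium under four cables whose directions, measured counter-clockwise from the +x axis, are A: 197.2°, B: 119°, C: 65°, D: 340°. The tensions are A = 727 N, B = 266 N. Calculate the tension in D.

Resolve: ΣF_x = 727 cos 197.2° + 266 cos 119° + T_C cos 65° + T_D cos 340° = 0.
        ΣF_y = 727 sin 197.2° + 266 sin 119° + T_C sin 65° + T_D sin 340° = 0.
The known terms sum to (-823.4, 17.67) N, so 0.4226 T_C + 0.9397 T_D = 823.4 and 0.9063 T_C − 0.3420 T_D = -17.67.
Solving simultaneously: T_C = 266 N, T_D = 756.6 N.

T_D ≈ 757 N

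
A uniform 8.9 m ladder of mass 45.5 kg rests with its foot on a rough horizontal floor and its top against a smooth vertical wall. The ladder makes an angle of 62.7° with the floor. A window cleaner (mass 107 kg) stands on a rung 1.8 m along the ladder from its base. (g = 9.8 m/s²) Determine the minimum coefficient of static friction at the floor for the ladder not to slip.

ΣF_y = 0: N_floor = 45.5×9.8 + 107×9.8 = 1494.5 N.
Torques about the foot: N_wall · 8.9 sin 62.7° = 45.5×9.8×4.45 cos 62.7° + 107×9.8×1.8 cos 62.7° → N_wall = 224.53 N.
ΣF_x = 0: f_floor = N_wall = 224.53 N.
μ_min = f_floor / N_floor = 224.53 / 1494.5 = 0.1502.

μ_min ≈ 0.150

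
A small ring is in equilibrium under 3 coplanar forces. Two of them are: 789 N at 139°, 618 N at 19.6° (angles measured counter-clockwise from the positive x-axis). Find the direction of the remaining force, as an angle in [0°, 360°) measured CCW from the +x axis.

θ ≈ 271°

Sum the known components: ΣF_x = -13.27 N, ΣF_y = 724.9 N.
For equilibrium the remaining force must supply (−ΣF_x, −ΣF_y) = (13.27, -724.9) N.
Magnitude = √((13.27)² + (-724.9)²) = 725.1 N; direction = atan2(-724.9, 13.27) = 271.0°.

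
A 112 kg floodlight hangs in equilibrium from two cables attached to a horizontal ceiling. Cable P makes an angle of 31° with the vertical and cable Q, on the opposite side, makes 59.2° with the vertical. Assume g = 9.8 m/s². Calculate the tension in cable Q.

Angles from the horizontal: cable P is 90° − 31° = 59°, cable Q is 90° − 59.2° = 30.8°.
Weight W = 112 × 9.8 = 1098 N acts straight down.
Horizontal: T_P cos 59° = T_Q cos 30.8°  →  T_P = 1.668 T_Q.
Vertical: T_P sin 59° + T_Q sin 30.8° = 1098.
Substituting the horizontal relation into the vertical equation gives 1.942 T_Q = 1098, so T_Q = 565.3 N.

T_Q ≈ 565 N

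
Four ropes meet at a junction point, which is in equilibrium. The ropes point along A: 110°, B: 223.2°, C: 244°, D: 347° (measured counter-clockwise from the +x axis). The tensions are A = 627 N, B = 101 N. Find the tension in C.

Resolve: ΣF_x = 627 cos 110° + 101 cos 223.2° + T_C cos 244° + T_D cos 347° = 0.
        ΣF_y = 627 sin 110° + 101 sin 223.2° + T_C sin 244° + T_D sin 347° = 0.
The known terms sum to (-288.1, 520) N, so -0.4384 T_C + 0.9744 T_D = 288.1 and -0.8988 T_C − 0.2250 T_D = -520.
Solving simultaneously: T_C = 453.5 N, T_D = 499.7 N.

T_C ≈ 454 N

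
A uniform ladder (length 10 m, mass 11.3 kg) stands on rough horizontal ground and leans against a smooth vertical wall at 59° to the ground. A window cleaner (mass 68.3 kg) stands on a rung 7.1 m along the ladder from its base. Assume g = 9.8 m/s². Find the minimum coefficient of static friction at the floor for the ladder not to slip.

ΣF_y = 0: N_floor = 11.3×9.8 + 68.3×9.8 = 780.08 N.
Torques about the foot: N_wall · 10 sin 59° = 11.3×9.8×5 cos 59° + 68.3×9.8×7.1 cos 59° → N_wall = 318.82 N.
ΣF_x = 0: f_floor = N_wall = 318.82 N.
μ_min = f_floor / N_floor = 318.82 / 780.08 = 0.4087.

μ_min ≈ 0.409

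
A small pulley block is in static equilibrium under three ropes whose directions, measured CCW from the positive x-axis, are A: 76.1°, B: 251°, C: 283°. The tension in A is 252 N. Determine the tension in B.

Resolve: ΣF_x = 252 cos 76.1° + T_B cos 251° + T_C cos 283° = 0.
        ΣF_y = 252 sin 76.1° + T_B sin 251° + T_C sin 283° = 0.
The known terms sum to (60.54, 244.6) N, so -0.3256 T_B + 0.2250 T_C = -60.54 and -0.9455 T_B − 0.9744 T_C = -244.6.
Solving simultaneously: T_B = 215.2 N, T_C = 42.27 N.

T_B ≈ 215 N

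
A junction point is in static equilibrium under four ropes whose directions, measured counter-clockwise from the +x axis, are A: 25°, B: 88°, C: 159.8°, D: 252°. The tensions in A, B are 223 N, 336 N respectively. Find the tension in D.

T_D ≈ 478 N

Resolve: ΣF_x = 223 cos 25° + 336 cos 88° + T_C cos 159.8° + T_D cos 252° = 0.
        ΣF_y = 223 sin 25° + 336 sin 88° + T_C sin 159.8° + T_D sin 252° = 0.
The known terms sum to (213.8, 430) N, so -0.9385 T_C − 0.3090 T_D = -213.8 and 0.3453 T_C − 0.9511 T_D = -430.
Solving simultaneously: T_C = 70.53 N, T_D = 477.8 N.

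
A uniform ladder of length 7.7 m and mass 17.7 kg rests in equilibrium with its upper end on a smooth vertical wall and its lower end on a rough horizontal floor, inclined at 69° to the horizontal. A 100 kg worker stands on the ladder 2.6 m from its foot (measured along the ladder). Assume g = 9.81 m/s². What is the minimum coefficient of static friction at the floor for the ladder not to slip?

ΣF_y = 0: N_floor = 17.7×9.81 + 100×9.81 = 1154.6 N.
Torques about the foot: N_wall · 7.7 sin 69° = 17.7×9.81×3.85 cos 69° + 100×9.81×2.6 cos 69° → N_wall = 160.48 N.
ΣF_x = 0: f_floor = N_wall = 160.48 N.
μ_min = f_floor / N_floor = 160.48 / 1154.6 = 0.139.

μ_min ≈ 0.139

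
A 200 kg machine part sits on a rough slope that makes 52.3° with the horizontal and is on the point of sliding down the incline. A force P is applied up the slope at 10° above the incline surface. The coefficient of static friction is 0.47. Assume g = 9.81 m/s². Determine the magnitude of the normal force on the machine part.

On the verge of sliding down the incline, friction equals μN and acts up the slope.
Perpendicular: N + P sin 10° = W cos 52.3° = 1200 N.
Along incline: P cos 10° + μN = W sin 52.3° with W sin 52.3° = 1552 N.
Solving the pair for P and N: P = 1094 N, N = 1010 N (and f = μN = 474.6 N).

N ≈ 1010 N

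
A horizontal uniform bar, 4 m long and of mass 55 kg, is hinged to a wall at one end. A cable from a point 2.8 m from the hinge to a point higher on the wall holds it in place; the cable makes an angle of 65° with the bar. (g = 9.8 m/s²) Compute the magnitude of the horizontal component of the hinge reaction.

H_x ≈ 180 N

Take torques about the hinge: T sin 65° · 2.8 = 55×9.8×2 = 1078 N·m.
So T = 1078 / (0.9063 × 2.8) = 424.8 N.
ΣF_x = 0: H_x = T cos 65° = 179.53 N.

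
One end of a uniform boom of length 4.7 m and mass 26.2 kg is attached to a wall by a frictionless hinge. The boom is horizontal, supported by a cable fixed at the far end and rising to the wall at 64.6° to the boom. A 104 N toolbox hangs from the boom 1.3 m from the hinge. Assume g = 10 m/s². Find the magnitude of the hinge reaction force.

|H| ≈ 220 N

Take torques about the hinge: T sin 64.6° · 4.7 = 26.2×10×2.35 + 104×1.3 = 750.9 N·m.
So T = 750.9 / (0.9033 × 4.7) = 176.86 N.
ΣF_x = 0: H_x = T cos 64.6° = 75.862 N.
ΣF_y = 0: H_y = (26.2×10 + 104) − T sin 64.6° = 366 − 159.77 = 206.23 N.
|H| = √(H_x² + H_y²) = √((75.862)² + (206.23)²) = 219.74 N.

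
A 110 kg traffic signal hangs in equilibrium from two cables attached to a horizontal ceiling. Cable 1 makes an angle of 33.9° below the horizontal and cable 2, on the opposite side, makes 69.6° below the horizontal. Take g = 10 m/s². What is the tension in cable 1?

T_1 ≈ 394 N

Weight W = 110 × 10 = 1100 N acts straight down.
Horizontal: T_1 cos 33.9° = T_2 cos 69.6°  →  T_2 = 2.381 T_1.
Vertical: T_1 sin 33.9° + T_2 sin 69.6° = 1100.
Substituting the horizontal relation into the vertical equation gives 2.79 T_1 = 1100, so T_1 = 394.3 N.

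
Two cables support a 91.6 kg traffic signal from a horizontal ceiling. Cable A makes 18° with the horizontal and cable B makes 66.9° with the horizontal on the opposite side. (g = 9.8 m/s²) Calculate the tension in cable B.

T_B ≈ 857 N

Weight W = 91.6 × 9.8 = 897.7 N acts straight down.
Horizontal: T_A cos 18° = T_B cos 66.9°  →  T_A = 0.4125 T_B.
Vertical: T_A sin 18° + T_B sin 66.9° = 897.7.
Substituting the horizontal relation into the vertical equation gives 1.047 T_B = 897.7, so T_B = 857.1 N.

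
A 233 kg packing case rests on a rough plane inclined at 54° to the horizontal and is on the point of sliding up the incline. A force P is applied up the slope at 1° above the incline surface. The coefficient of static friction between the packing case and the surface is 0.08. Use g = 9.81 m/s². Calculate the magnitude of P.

On the verge of sliding up the incline, friction equals μN and acts down the slope.
Perpendicular: N + P sin 1° = W cos 54° = 1344 N.
Along incline: P cos 1° = W sin 54° + μN  with W sin 54° = 1849 N.
Solving the pair for P and N: P = 1954 N, N = 1309 N (and f = μN = 104.8 N).

P ≈ 1950 N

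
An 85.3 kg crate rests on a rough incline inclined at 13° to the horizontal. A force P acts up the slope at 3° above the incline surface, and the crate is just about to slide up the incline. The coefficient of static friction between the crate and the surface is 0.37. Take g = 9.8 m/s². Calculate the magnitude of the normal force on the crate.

On the verge of sliding up the incline, friction equals μN and acts down the slope.
Perpendicular: N + P sin 3° = W cos 13° = 814.5 N.
Along incline: P cos 3° = W sin 13° + μN  with W sin 13° = 188 N.
Solving the pair for P and N: P = 480.8 N, N = 789.4 N (and f = μN = 292.1 N).

N ≈ 789 N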